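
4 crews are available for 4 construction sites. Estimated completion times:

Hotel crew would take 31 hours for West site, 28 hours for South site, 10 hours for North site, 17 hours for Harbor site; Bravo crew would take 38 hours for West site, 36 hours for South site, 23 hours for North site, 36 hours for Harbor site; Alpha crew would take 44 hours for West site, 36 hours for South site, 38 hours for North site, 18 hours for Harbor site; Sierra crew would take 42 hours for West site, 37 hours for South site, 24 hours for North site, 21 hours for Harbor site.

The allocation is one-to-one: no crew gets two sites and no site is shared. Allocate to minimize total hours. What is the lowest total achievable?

Minimum total: 103 hours

This is the linear assignment problem.
Optimal: Hotel crew→North site (10 hours), Bravo crew→West site (38 hours), Alpha crew→Harbor site (18 hours), Sierra crew→South site (37 hours) — total 10+38+18+37 = 103 hours.
Row-greedy (each crew in turn takes its cheapest remaining site) gives 106 hours, worse by 3.
Next-best assignment: Hotel crew→North site, Bravo crew→West site, Alpha crew→South site, Sierra crew→Harbor site = 105 hours.
Checked against all permutations: 103 hours is optimal.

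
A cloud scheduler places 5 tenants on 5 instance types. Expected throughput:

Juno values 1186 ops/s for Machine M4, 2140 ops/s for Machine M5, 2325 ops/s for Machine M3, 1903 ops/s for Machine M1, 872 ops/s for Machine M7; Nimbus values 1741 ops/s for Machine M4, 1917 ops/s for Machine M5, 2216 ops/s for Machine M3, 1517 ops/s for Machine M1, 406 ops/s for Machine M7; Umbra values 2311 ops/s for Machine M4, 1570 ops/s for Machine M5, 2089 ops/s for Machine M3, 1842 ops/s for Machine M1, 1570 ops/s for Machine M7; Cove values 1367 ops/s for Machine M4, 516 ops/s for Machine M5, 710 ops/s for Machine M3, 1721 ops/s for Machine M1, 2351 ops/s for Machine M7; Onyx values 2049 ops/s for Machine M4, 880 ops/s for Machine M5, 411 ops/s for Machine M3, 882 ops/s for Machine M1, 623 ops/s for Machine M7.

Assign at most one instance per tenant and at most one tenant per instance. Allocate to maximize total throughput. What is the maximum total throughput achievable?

This is a one-to-one assignment (maximum-weight bipartite matching).
Optimal: Juno→Machine M5 (2140 ops/s), Nimbus→Machine M3 (2216 ops/s), Umbra→Machine M1 (1842 ops/s), Cove→Machine M7 (2351 ops/s), Onyx→Machine M4 (2049 ops/s) — total 2140+2216+1842+2351+2049 = 10598 ops/s.
Max-entry greedy (repeatedly take the single best remaining cell) gives 9786 ops/s, worse by 812.
Next-best assignment: Juno→Machine M3, Nimbus→Machine M5, Umbra→Machine M1, Cove→Machine M7, Onyx→Machine M4 = 10484 ops/s.
Swapping Onyx↔Umbra (Onyx→Machine M1 882 ops/s, Umbra→Machine M4 2311 ops/s) loses 698.
Every other assignment is strictly worse.

Maximum total: 10598 ops/s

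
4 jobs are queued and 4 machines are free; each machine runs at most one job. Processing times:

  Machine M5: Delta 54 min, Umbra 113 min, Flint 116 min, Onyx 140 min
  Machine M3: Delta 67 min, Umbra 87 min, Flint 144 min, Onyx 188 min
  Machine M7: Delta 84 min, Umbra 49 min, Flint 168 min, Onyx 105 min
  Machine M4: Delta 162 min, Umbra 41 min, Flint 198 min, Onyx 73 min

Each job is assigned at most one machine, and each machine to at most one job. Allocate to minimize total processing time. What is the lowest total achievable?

Minimum total: 305 min

This is the linear assignment problem.
Optimal: Delta→Machine M3 (67 min), Umbra→Machine M7 (49 min), Flint→Machine M5 (116 min), Onyx→Machine M4 (73 min) — total 67+49+116+73 = 305 min.
Column-greedy (each machine in turn goes to its cheapest remaining job) gives 444 min, worse by 139.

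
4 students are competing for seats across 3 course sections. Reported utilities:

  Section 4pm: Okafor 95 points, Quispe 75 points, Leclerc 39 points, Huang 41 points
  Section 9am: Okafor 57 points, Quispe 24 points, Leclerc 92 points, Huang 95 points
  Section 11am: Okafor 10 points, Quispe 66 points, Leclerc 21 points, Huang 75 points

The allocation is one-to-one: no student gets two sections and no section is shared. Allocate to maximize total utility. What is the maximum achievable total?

This is a one-to-one assignment (maximum-weight bipartite matching).
Optimal: Okafor→Section 4pm (95 points), Leclerc→Section 9am (92 points), Huang→Section 11am (75 points) — total 95+92+75 = 262 points.
Column-greedy (each section in turn goes to its best remaining student) gives 256 points, worse by 6.

Maximum total: 262 points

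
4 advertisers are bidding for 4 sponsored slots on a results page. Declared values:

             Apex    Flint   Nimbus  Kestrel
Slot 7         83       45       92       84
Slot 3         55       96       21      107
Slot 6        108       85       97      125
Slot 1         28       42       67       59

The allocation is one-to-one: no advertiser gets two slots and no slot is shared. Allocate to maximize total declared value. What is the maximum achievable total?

This is the linear assignment problem.
Optimal: Apex→Slot 7 ($83), Flint→Slot 3 ($96), Nimbus→Slot 1 ($67), Kestrel→Slot 6 ($125) — total 83+96+67+125 = $371.
Max-entry greedy (repeatedly take the single best remaining cell) gives $341, worse by 30.
Next-best assignment: Apex→Slot 6, Flint→Slot 3, Nimbus→Slot 7, Kestrel→Slot 1 = $355.
Every other assignment is strictly worse.

Max total: $371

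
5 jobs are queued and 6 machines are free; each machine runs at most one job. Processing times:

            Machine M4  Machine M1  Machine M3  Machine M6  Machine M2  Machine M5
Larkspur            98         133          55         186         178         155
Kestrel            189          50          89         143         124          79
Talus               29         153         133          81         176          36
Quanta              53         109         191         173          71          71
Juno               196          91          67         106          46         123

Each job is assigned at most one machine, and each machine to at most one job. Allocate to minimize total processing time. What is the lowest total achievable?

This is the linear assignment problem.
Optimal: Larkspur→Machine M3 (55 min), Kestrel→Machine M1 (50 min), Talus→Machine M5 (36 min), Quanta→Machine M4 (53 min), Juno→Machine M2 (46 min) — total 55+50+36+53+46 = 240 min.
Column-greedy (each machine in turn goes to its cheapest remaining job) gives 311 min, worse by 71.
Next-best assignment: Larkspur→Machine M3, Kestrel→Machine M1, Talus→Machine M4, Quanta→Machine M5, Juno→Machine M2 = 251 min.

Minimum total: 240 min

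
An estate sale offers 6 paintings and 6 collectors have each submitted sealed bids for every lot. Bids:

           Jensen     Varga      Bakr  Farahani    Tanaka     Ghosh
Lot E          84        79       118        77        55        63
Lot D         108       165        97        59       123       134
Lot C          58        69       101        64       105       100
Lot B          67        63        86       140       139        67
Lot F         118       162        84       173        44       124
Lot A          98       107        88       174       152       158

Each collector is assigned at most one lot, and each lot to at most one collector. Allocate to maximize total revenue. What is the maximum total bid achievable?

Optimal: Jensen→Lot E ($84), Varga→Lot D ($165), Bakr→Lot C ($101), Farahani→Lot F ($173), Tanaka→Lot B ($139), Ghosh→Lot A ($158) — total 84+165+101+173+139+158 = $820.
Max-entry greedy (repeatedly take the single best remaining cell) gives $778, worse by 42.
Next-best assignment: Jensen→Lot F, Varga→Lot D, Bakr→Lot E, Farahani→Lot A, Tanaka→Lot B, Ghosh→Lot C = $814.
Checked against all permutations: $820 is optimal.

Max total: $820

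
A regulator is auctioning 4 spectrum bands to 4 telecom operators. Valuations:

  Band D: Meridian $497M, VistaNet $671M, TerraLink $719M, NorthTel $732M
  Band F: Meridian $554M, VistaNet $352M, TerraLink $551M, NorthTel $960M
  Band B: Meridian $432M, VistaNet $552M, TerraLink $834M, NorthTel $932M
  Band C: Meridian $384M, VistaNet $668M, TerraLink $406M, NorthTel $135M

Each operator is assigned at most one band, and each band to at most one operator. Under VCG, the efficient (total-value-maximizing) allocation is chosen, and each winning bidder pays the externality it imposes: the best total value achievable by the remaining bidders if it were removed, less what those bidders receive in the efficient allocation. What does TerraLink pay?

Efficient allocation: Meridian→Band D ($497M), VistaNet→Band C ($668M), TerraLink→Band B ($834M), NorthTel→Band F ($960M); total welfare W = $2959M.
TerraLink receives Band B at value $834M, so the others get W − 834 = $2125M.
Without TerraLink: best allocation of the remaining 3 bidders over all 4 bands is Meridian→Band F ($554M), VistaNet→Band D ($671M), NorthTel→Band B ($932M), total $2157M.
VCG payment = (others' best without TerraLink) − (others' welfare with TerraLink) = 2157 − 2125 = $32M.

TerraLink pays $32M.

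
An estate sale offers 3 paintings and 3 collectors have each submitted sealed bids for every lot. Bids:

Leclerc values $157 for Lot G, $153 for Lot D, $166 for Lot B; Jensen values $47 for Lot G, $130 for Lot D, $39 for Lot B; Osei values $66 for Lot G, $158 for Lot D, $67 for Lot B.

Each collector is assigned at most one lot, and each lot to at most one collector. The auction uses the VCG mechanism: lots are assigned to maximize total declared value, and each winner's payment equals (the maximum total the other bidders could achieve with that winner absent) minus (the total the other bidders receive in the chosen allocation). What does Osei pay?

Osei pays $83.

Efficient allocation: Leclerc→Lot B ($166), Jensen→Lot G ($47), Osei→Lot D ($158); total welfare W = $371.
Osei receives Lot D at value $158, so the others get W − 158 = $213.
Without Osei: best allocation of the remaining 2 bidders over all 3 lots is Leclerc→Lot B ($166), Jensen→Lot D ($130), total $296.
VCG payment = (others' best without Osei) − (others' welfare with Osei) = 296 − 213 = $83.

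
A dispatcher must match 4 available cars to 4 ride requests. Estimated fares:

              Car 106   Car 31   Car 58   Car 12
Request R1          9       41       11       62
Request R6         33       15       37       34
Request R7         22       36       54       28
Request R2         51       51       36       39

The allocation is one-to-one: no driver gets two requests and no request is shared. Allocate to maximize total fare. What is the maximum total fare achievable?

Maximum total: $200

Optimal: Car 106→Request R6 ($33), Car 31→Request R2 ($51), Car 58→Request R7 ($54), Car 12→Request R1 ($62) — total 33+51+54+62 = $200.
Column-greedy (each request in turn goes to its best remaining driver) gives $186, worse by 14.
Swapping Car 31↔Car 106 (Car 31→Request R6 $15, Car 106→Request R2 $51) loses 18.
Checked against all permutations: $200 is optimal.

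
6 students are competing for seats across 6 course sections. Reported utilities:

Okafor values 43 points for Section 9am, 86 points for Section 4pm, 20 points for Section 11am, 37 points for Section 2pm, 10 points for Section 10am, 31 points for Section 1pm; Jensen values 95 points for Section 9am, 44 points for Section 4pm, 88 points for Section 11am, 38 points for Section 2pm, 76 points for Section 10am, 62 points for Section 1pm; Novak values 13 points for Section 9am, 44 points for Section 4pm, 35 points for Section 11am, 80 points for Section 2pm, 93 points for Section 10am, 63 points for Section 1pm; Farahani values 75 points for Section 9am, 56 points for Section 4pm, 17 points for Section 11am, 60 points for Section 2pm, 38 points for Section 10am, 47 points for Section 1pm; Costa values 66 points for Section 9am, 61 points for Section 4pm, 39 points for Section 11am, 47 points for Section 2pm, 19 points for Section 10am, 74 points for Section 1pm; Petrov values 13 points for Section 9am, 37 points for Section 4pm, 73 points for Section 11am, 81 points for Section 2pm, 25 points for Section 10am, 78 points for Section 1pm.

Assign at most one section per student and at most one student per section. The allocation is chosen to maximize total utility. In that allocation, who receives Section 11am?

Jensen receives Section 11am.

Optimal: Okafor→Section 4pm (86 points), Jensen→Section 11am (88 points), Novak→Section 10am (93 points), Farahani→Section 9am (75 points), Costa→Section 1pm (74 points), Petrov→Section 2pm (81 points) — total 86+88+93+75+74+81 = 497 points.
Max-entry greedy (repeatedly take the single best remaining cell) gives 446 points, worse by 51.
Jensen's own top section is Section 9am (95 points), but forcing Jensen→Section 9am and reassigning the rest optimally gives only 481 points — worse by 16.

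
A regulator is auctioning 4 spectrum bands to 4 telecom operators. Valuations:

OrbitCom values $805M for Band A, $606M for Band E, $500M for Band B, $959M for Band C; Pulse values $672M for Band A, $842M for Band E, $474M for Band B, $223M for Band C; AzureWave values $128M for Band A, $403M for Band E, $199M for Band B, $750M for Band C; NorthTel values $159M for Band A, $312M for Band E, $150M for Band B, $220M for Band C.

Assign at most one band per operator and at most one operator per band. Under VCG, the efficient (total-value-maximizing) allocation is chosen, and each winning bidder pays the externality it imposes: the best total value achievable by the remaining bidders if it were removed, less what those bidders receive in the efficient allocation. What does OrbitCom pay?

Efficient allocation: OrbitCom→Band A ($805M), Pulse→Band E ($842M), AzureWave→Band C ($750M), NorthTel→Band B ($150M); total welfare W = $2547M.
OrbitCom receives Band A at value $805M, so the others get W − 805 = $1742M.
Without OrbitCom: best allocation of the remaining 3 bidders over all 4 bands is Pulse→Band E ($842M), AzureWave→Band C ($750M), NorthTel→Band A ($159M), total $1751M.
VCG payment = (others' best without OrbitCom) − (others' welfare with OrbitCom) = 1751 − 1742 = $9M.

OrbitCom pays $9M.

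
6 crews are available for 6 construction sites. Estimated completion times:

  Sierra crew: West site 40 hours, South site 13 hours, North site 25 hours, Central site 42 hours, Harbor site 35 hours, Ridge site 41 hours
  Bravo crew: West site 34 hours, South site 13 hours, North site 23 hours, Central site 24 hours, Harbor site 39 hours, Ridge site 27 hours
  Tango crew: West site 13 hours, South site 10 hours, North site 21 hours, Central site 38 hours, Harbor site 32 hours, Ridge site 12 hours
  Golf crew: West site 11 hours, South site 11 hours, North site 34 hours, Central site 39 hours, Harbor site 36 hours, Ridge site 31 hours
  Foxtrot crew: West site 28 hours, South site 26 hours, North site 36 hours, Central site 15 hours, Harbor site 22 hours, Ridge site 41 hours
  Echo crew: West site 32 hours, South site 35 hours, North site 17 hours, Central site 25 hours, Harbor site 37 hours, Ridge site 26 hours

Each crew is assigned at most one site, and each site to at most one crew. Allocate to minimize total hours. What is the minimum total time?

Optimal: Sierra crew→South site (13 hours), Bravo crew→Central site (24 hours), Tango crew→Ridge site (12 hours), Golf crew→West site (11 hours), Foxtrot crew→Harbor site (22 hours), Echo crew→North site (17 hours) — total 13+24+12+11+22+17 = 99 hours.
Row-greedy (each crew in turn takes its cheapest remaining site) gives 111 hours, worse by 12.
Next-best assignment: Sierra crew→Harbor site, Bravo crew→South site, Tango crew→Ridge site, Golf crew→West site, Foxtrot crew→Central site, Echo crew→North site = 103 hours.
Every other assignment is strictly worse.

Minimum total: 99 hours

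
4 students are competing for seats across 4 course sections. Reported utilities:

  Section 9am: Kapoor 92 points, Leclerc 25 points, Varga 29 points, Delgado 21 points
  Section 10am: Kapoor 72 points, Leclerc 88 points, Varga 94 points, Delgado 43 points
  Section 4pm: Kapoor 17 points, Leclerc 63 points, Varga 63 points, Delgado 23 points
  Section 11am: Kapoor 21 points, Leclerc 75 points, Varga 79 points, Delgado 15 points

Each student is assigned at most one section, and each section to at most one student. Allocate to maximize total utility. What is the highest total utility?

Maximum total: 284 points

This is the linear assignment problem.
Optimal: Kapoor→Section 9am (92 points), Leclerc→Section 11am (75 points), Varga→Section 10am (94 points), Delgado→Section 4pm (23 points) — total 92+75+94+23 = 284 points.
Swapping Varga↔Leclerc (Varga→Section 11am 79 points, Leclerc→Section 10am 88 points) loses 2.
Every other assignment is strictly worse.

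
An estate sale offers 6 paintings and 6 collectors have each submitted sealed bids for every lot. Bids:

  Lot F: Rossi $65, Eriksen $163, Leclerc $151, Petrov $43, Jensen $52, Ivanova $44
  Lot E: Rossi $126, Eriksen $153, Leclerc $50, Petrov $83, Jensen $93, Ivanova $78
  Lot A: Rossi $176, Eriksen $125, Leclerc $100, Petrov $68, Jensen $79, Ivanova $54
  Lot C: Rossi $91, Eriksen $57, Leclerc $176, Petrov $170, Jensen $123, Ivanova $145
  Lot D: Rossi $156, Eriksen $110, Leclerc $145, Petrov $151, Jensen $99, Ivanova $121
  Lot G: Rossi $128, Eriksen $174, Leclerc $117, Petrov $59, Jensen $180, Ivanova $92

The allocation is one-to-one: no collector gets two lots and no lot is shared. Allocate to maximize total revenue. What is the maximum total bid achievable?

Maximum total: $956

This is the linear assignment problem.
Optimal: Rossi→Lot A ($176), Eriksen→Lot E ($153), Leclerc→Lot F ($151), Petrov→Lot D ($151), Jensen→Lot G ($180), Ivanova→Lot C ($145) — total 176+153+151+151+180+145 = $956.
Row-greedy (each collector in turn takes its best remaining lot) gives $814, worse by 142.
Checked against all permutations: $956 is optimal.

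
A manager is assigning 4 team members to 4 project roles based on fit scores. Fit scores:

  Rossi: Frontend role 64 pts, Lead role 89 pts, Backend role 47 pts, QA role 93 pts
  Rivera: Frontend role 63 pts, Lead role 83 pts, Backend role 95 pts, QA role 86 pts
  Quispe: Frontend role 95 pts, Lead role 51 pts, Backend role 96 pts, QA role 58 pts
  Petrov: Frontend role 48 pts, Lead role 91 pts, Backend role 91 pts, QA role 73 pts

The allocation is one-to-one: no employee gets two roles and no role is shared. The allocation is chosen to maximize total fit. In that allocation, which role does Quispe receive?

Optimal: Rossi→QA role (93 pts), Rivera→Backend role (95 pts), Quispe→Frontend role (95 pts), Petrov→Lead role (91 pts) — total 93+95+95+91 = 374 pts.
Max-entry greedy (repeatedly take the single best remaining cell) gives 343 pts, worse by 31.
Quispe's own top role is Backend role (96 pts), but forcing Quispe→Backend role and reassigning the rest optimally gives only 343 pts — worse by 31.

Quispe receives Frontend role.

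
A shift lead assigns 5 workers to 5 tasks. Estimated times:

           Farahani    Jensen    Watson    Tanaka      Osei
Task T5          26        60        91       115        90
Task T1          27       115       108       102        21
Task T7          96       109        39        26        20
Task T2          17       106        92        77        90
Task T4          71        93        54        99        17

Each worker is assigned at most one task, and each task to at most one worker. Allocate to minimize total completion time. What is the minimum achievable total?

Optimal: Farahani→Task T2 (17 min), Jensen→Task T5 (60 min), Watson→Task T4 (54 min), Tanaka→Task T7 (26 min), Osei→Task T1 (21 min) — total 17+60+54+26+21 = 178 min.
Column-greedy (each task in turn goes to its cheapest remaining worker) gives 258 min, worse by 80.
Swapping Watson↔Farahani (Watson→Task T2 92 min, Farahani→Task T4 71 min) adds 92.

Minimum total: 178 min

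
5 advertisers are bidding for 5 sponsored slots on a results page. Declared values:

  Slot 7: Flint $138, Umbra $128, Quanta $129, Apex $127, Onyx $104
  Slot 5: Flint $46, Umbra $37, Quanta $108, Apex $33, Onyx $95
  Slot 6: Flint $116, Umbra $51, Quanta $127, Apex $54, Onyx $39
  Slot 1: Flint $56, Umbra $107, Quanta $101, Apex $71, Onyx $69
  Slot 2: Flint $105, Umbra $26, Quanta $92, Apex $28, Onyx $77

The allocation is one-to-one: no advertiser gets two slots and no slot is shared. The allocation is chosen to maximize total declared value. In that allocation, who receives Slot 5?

Onyx receives Slot 5.

Treat this as an assignment problem: match each advertiser to one slot.
Optimal: Flint→Slot 2 ($105), Umbra→Slot 1 ($107), Quanta→Slot 6 ($127), Apex→Slot 7 ($127), Onyx→Slot 5 ($95) — total 105+107+127+127+95 = $561.
Column-greedy (each slot in turn goes to its best remaining advertiser) gives $484, worse by 77.
Next-best assignment: Flint→Slot 6, Umbra→Slot 1, Quanta→Slot 2, Apex→Slot 7, Onyx→Slot 5 = $537.
Swapping Apex↔Flint (Apex→Slot 2 $28, Flint→Slot 7 $138) loses 66.
Checked against all permutations: $561 is optimal.
Onyx's own top slot is Slot 7 ($104), but forcing Onyx→Slot 7 and reassigning the rest optimally gives only $478 — worse by 83.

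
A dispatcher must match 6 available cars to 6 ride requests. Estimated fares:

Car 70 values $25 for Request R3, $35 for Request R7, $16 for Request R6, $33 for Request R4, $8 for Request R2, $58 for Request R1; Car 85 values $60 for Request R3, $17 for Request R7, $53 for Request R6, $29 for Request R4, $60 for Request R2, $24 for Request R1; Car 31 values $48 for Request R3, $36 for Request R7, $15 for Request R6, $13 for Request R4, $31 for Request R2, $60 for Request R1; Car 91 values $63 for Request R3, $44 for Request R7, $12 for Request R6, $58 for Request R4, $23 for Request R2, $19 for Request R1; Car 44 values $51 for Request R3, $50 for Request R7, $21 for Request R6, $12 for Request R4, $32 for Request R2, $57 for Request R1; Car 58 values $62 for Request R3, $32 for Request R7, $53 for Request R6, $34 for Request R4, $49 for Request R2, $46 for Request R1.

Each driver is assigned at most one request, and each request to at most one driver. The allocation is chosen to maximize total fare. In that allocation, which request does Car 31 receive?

Treat this as an assignment problem: match each driver to one request.
Optimal: Car 70→Request R1 ($58), Car 85→Request R2 ($60), Car 31→Request R3 ($48), Car 91→Request R4 ($58), Car 44→Request R7 ($50), Car 58→Request R6 ($53) — total 58+60+48+58+50+53 = $327.
Row-greedy (each driver in turn takes its best remaining request) gives $297, worse by 30.
Car 31's own top request is Request R1 ($60), but forcing Car 31→Request R1 and reassigning the rest optimally gives only $319 — worse by 8.

Car 31 receives Request R3.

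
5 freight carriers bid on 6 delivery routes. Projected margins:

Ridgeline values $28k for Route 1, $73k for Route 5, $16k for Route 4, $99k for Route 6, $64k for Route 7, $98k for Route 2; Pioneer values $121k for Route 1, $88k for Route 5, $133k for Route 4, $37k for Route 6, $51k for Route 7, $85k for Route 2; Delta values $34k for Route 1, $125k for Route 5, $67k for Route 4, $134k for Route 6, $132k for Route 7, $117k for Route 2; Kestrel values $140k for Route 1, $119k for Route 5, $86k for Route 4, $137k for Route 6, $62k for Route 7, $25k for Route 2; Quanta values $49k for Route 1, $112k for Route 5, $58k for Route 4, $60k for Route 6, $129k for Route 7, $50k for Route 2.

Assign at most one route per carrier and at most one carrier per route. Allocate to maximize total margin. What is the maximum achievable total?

Max total: $634k

Optimal: Ridgeline→Route 2 ($98k), Pioneer→Route 4 ($133k), Delta→Route 6 ($134k), Kestrel→Route 1 ($140k), Quanta→Route 7 ($129k) — total 98+133+134+140+129 = $634k.
Next-best assignment: Ridgeline→Route 6, Pioneer→Route 4, Delta→Route 5, Kestrel→Route 1, Quanta→Route 7 = $626k.
Swapping Delta↔Quanta (Delta→Route 7 $132k, Quanta→Route 6 $60k) loses 71.
No other one-to-one assignment exceeds $634k.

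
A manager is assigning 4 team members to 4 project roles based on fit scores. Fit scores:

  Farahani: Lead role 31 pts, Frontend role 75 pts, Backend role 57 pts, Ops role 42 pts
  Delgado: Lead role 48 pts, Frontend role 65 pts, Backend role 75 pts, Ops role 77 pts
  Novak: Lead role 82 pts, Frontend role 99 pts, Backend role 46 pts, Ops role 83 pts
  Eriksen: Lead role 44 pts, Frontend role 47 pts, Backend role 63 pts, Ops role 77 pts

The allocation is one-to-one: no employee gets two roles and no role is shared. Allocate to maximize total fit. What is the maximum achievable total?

Optimal: Farahani→Frontend role (75 pts), Delgado→Backend role (75 pts), Novak→Lead role (82 pts), Eriksen→Ops role (77 pts) — total 75+75+82+77 = 309 pts.
Row-greedy (each employee in turn takes its best remaining role) gives 297 pts, worse by 12.
Swapping Novak↔Farahani (Novak→Frontend role 99 pts, Farahani→Lead role 31 pts) loses 27.

Maximum total: 309 pts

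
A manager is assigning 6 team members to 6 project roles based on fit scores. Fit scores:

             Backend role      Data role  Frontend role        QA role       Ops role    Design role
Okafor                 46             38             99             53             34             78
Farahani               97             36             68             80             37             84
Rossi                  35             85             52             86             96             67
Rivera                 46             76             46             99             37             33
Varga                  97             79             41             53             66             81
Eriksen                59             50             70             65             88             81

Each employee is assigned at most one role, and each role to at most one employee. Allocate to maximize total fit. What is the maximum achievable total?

Maximum total: 552 pts

Optimal: Okafor→Frontend role (99 pts), Farahani→Design role (84 pts), Rossi→Data role (85 pts), Rivera→QA role (99 pts), Varga→Backend role (97 pts), Eriksen→Ops role (88 pts) — total 99+84+85+99+97+88 = 552 pts.
Row-greedy (each employee in turn takes its best remaining role) gives 522 pts, worse by 30.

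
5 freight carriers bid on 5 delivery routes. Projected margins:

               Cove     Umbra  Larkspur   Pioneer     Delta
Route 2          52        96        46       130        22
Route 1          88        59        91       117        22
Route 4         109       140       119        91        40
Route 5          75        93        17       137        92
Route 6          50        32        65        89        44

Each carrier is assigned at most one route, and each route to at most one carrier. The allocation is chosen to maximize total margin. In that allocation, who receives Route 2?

Pioneer receives Route 2.

Treat this as an assignment problem: match each carrier to one route.
Optimal: Cove→Route 1 ($88k), Umbra→Route 4 ($140k), Larkspur→Route 6 ($65k), Pioneer→Route 2 ($130k), Delta→Route 5 ($92k) — total 88+140+65+130+92 = $515k.
Max-entry greedy (repeatedly take the single best remaining cell) gives $464k, worse by 51.
Swapping Cove↔Delta (Cove→Route 5 $75k, Delta→Route 1 $22k) loses 83.
Pioneer's own top route is Route 5 ($137k), but forcing Pioneer→Route 5 and reassigning the rest optimally gives only $484k — worse by 31.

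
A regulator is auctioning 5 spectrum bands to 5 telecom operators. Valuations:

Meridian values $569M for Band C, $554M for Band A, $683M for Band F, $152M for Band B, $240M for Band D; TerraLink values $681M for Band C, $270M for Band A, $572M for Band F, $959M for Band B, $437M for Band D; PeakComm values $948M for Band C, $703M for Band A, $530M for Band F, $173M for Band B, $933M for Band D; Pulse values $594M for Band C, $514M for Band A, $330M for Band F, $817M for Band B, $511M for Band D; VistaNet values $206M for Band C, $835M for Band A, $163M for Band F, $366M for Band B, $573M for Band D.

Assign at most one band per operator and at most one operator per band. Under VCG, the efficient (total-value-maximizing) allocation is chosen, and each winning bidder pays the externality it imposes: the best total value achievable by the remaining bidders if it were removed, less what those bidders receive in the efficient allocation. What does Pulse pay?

Efficient allocation: Meridian→Band F ($683M), TerraLink→Band B ($959M), PeakComm→Band D ($933M), Pulse→Band C ($594M), VistaNet→Band A ($835M); total welfare W = $4004M.
Pulse receives Band C at value $594M, so the others get W − 594 = $3410M.
Without Pulse: best allocation of the remaining 4 bidders over all 5 bands is Meridian→Band F ($683M), TerraLink→Band B ($959M), PeakComm→Band C ($948M), VistaNet→Band A ($835M), total $3425M.
VCG payment = (others' best without Pulse) − (others' welfare with Pulse) = 3425 − 3410 = $15M.

Pulse pays $15M.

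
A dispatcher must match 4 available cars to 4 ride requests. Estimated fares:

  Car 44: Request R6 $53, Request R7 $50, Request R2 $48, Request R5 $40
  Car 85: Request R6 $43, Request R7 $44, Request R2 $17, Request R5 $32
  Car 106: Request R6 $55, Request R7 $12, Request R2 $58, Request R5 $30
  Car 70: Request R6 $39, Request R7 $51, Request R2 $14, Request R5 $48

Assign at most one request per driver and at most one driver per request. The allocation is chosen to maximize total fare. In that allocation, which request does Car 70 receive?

Optimal: Car 44→Request R6 ($53), Car 85→Request R7 ($44), Car 106→Request R2 ($58), Car 70→Request R5 ($48) — total 53+44+58+48 = $203.
Column-greedy (each request in turn goes to its best remaining driver) gives $186, worse by 17.
Checked against all permutations: $203 is optimal.
Car 70's own top request is Request R7 ($51), but forcing Car 70→Request R7 and reassigning the rest optimally gives only $194 — worse by 9.

Car 70 receives Request R5.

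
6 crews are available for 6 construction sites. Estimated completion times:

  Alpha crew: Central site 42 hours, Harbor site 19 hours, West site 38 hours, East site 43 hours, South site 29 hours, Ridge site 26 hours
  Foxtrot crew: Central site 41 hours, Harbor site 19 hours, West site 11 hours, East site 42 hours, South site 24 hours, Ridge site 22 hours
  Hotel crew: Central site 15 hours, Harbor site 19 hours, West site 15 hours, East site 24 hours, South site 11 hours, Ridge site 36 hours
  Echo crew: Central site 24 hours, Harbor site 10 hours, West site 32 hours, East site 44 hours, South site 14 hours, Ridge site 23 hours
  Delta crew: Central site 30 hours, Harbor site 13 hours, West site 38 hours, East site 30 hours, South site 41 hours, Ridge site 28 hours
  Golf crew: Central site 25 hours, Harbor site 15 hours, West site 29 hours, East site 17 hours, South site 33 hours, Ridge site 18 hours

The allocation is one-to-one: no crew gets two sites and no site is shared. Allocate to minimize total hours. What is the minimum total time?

Minimum total: 96 hours

Treat this as an assignment problem: match each crew to one site.
Optimal: Alpha crew→Ridge site (26 hours), Foxtrot crew→West site (11 hours), Hotel crew→Central site (15 hours), Echo crew→South site (14 hours), Delta crew→Harbor site (13 hours), Golf crew→East site (17 hours) — total 26+11+15+14+13+17 = 96 hours.
Row-greedy (each crew in turn takes its cheapest remaining site) gives 111 hours, worse by 15.
Checked against all permutations: 96 hours is optimal.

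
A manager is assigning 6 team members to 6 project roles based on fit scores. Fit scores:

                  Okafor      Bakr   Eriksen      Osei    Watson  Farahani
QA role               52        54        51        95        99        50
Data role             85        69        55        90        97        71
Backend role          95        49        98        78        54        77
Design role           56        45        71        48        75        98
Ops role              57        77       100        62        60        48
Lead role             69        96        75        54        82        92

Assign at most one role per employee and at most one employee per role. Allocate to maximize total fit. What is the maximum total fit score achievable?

Max total: 581 pts

Treat this as an assignment problem: match each employee to one role.
Optimal: Okafor→Backend role (95 pts), Bakr→Lead role (96 pts), Eriksen→Ops role (100 pts), Osei→QA role (95 pts), Watson→Data role (97 pts), Farahani→Design role (98 pts) — total 95+96+100+95+97+98 = 581 pts.
Max-entry greedy (repeatedly take the single best remaining cell) gives 578 pts, worse by 3.
Swapping Farahani↔Osei (Farahani→QA role 50 pts, Osei→Design role 48 pts) loses 95.
Checked against all permutations: 581 pts is optimal.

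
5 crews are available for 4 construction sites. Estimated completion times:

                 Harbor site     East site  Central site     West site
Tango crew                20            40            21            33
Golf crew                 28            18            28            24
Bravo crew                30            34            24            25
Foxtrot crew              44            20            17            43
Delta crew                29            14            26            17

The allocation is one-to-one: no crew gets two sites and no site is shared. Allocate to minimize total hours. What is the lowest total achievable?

Optimal: Tango crew→Harbor site (20 hours), Golf crew→East site (18 hours), Foxtrot crew→Central site (17 hours), Delta crew→West site (17 hours) — total 20+18+17+17 = 72 hours.

Min total: 72 hours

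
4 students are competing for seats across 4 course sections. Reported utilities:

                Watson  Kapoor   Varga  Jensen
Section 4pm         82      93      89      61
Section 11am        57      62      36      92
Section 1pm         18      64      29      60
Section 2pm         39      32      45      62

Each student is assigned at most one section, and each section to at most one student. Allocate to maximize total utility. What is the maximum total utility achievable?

Treat this as an assignment problem: match each student to one section.
Optimal: Watson→Section 2pm (39 points), Kapoor→Section 1pm (64 points), Varga→Section 4pm (89 points), Jensen→Section 11am (92 points) — total 39+64+89+92 = 284 points.
Column-greedy (each section in turn goes to its best remaining student) gives 253 points, worse by 31.
Next-best assignment: Watson→Section 4pm, Kapoor→Section 1pm, Varga→Section 2pm, Jensen→Section 11am = 283 points.
Checked against all permutations: 284 points is optimal.

Max total: 284 points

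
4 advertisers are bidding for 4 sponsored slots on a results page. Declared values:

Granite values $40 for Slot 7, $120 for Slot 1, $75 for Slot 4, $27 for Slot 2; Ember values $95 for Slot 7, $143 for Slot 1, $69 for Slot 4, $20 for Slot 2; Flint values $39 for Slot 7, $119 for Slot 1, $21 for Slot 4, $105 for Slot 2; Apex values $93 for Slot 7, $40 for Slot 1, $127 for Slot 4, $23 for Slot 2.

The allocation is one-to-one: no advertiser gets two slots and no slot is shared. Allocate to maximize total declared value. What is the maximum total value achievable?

Maximum total: $447

Optimal: Granite→Slot 1 ($120), Ember→Slot 7 ($95), Flint→Slot 2 ($105), Apex→Slot 4 ($127) — total 120+95+105+127 = $447.
Max-entry greedy (repeatedly take the single best remaining cell) gives $415, worse by 32.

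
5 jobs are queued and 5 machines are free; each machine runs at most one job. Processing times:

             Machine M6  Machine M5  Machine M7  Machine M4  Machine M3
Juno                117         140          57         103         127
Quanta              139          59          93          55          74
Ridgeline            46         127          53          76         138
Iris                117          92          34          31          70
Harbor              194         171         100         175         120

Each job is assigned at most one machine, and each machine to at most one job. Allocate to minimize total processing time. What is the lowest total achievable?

Minimum total: 313 min

Optimal: Juno→Machine M7 (57 min), Quanta→Machine M5 (59 min), Ridgeline→Machine M6 (46 min), Iris→Machine M4 (31 min), Harbor→Machine M3 (120 min) — total 57+59+46+31+120 = 313 min.
Row-greedy (each job in turn takes its cheapest remaining machine) gives 399 min, worse by 86.
Swapping Ridgeline↔Harbor (Ridgeline→Machine M3 138 min, Harbor→Machine M6 194 min) adds 166.
Checked against all permutations: 313 min is optimal.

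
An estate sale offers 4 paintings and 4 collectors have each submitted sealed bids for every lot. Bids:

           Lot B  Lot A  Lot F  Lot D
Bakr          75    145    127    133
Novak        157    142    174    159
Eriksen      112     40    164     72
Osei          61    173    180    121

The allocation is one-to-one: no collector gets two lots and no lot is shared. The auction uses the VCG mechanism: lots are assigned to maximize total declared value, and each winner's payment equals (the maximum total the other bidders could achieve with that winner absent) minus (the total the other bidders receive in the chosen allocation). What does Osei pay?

Efficient allocation: Bakr→Lot D ($133), Novak→Lot B ($157), Eriksen→Lot F ($164), Osei→Lot A ($173); total welfare W = $627.
Osei receives Lot A at value $173, so the others get W − 173 = $454.
Without Osei: best allocation of the remaining 3 bidders over all 4 lots is Bakr→Lot A ($145), Novak→Lot D ($159), Eriksen→Lot F ($164), total $468.
VCG payment = (others' best without Osei) − (others' welfare with Osei) = 468 − 454 = $14.

Osei pays $14.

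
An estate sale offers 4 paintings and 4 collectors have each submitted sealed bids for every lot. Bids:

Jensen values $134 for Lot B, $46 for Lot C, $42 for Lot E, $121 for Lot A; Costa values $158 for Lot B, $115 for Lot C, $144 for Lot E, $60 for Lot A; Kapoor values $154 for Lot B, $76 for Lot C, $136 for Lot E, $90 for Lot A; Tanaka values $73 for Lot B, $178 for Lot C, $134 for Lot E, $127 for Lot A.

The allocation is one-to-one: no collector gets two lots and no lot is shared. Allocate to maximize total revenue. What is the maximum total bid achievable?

Max total: $597

Optimal: Jensen→Lot A ($121), Costa→Lot E ($144), Kapoor→Lot B ($154), Tanaka→Lot C ($178) — total 121+144+154+178 = $597.
Checked against all permutations: $597 is optimal.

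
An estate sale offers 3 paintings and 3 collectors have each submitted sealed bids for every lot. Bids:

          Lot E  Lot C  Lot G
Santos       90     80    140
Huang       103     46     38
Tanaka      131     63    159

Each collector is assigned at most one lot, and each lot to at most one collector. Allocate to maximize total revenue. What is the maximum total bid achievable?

Max total: $342

Optimal: Santos→Lot C ($80), Huang→Lot E ($103), Tanaka→Lot G ($159) — total 80+103+159 = $342.
Row-greedy (each collector in turn takes its best remaining lot) gives $306, worse by 36.
Next-best assignment: Santos→Lot G, Huang→Lot C, Tanaka→Lot E = $317.
Every other assignment is strictly worse.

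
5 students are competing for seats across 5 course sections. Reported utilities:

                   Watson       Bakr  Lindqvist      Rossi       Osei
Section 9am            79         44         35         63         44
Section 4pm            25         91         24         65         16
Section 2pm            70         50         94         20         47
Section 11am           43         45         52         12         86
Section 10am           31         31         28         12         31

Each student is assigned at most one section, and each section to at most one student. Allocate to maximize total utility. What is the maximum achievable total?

Maximum total: 365 points

This is the linear assignment problem.
Optimal: Watson→Section 10am (31 points), Bakr→Section 4pm (91 points), Lindqvist→Section 2pm (94 points), Rossi→Section 9am (63 points), Osei→Section 11am (86 points) — total 31+91+94+63+86 = 365 points.
Row-greedy (each student in turn takes its best remaining section) gives 307 points, worse by 58.
Next-best assignment: Watson→Section 9am, Bakr→Section 4pm, Lindqvist→Section 2pm, Rossi→Section 10am, Osei→Section 11am = 362 points.
Swapping Rossi↔Bakr (Rossi→Section 4pm 65 points, Bakr→Section 9am 44 points) loses 45.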